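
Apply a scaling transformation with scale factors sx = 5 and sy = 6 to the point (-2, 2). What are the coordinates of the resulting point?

Scaling matrix:
[[5, 0], [0, 6]]
Result: (-2 × 5, 2 × 6) = (-10, 12)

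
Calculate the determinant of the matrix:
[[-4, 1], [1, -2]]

For a 2×2 matrix [[a, b], [c, d]], det = ad - bc
det = (-4)(-2) - (1)(1) = 8 - 1 = 7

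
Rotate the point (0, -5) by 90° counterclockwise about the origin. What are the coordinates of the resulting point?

Rotation matrix for 90°: [[cos 90°, -sin 90°], [sin 90°, cos 90°]] = [[0, -1], [1, 0]]
[[0, -1], [1, 0]] × [0, -5]ᵀ = [5, 0]ᵀ
Result: (5, 0)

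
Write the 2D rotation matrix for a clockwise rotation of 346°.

Rotation matrix formula: [[cos θ, -sin θ], [sin θ, cos θ]]
A clockwise rotation by 346° is equivalent to a counterclockwise rotation by -346°.
For θ = -346°:
cos(-346°) = 0.9703
sin(-346°) = 0.2419
Result: [[0.9703, -0.2419], [0.2419, 0.9703]]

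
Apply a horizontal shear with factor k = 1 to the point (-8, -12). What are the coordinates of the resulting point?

Shear matrix for horizontal shear with factor k = 1:
[[1, 1], [0, 1]]
Result: (-8, -12) → (-20, -12)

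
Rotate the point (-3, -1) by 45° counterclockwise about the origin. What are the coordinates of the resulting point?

Rotation matrix for 45°: [[cos 45°, -sin 45°], [sin 45°, cos 45°]] ≈ [[0.707107, -0.707107], [0.707107, 0.707107]]
[[0.707107, -0.707107], [0.707107, 0.707107]] × [-3, -1]ᵀ ≈ [-1.4142, -2.8284]ᵀ
Result: (-1.4142, -2.8284)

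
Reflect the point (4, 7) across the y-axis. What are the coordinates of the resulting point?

Reflection across y-axis: (4, 7) → (-4, 7)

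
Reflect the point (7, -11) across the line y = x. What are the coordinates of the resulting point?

Reflection across line y = x: (7, -11) → (-11, 7)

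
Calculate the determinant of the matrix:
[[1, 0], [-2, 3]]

For a 2×2 matrix [[a, b], [c, d]], det = ad - bc
det = (1)(3) - (0)(-2) = 3 - 0 = 3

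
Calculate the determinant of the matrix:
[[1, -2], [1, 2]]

For a 2×2 matrix [[a, b], [c, d]], det = ad - bc
det = (1)(2) - (-2)(1) = 2 - -2 = 4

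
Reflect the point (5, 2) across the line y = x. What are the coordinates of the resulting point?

Reflection across line y = x: (5, 2) → (2, 5)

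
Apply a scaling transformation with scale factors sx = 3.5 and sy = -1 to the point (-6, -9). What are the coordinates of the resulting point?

Scaling matrix:
[[3.50, 0], [0, -1]]
Result: (-6 × 3.5, -9 × -1) = (-21, 9)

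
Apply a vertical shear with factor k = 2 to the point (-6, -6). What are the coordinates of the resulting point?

Shear matrix for vertical shear with factor k = 2:
[[1, 0], [2, 1]]
Result: (-6, -6) → (-6, -18)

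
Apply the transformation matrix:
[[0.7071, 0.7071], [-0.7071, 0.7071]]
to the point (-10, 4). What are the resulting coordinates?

Matrix multiplication:
[[0.7071, 0.7071], [-0.7071, 0.7071]] × [-10, 4]ᵀ
= [(0.7071)(-10) + (0.7071)(4), (-0.7071)(-10) + (0.7071)(4)]ᵀ
= [-4.2426, 9.8994]ᵀ
Result: (-4.2426, 9.8994)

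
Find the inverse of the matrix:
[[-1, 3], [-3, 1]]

For [[a,b],[c,d]], inverse = (1/det)·[[d,-b],[-c,a]]
det = (-1)(1) - (3)(-3) = -1 - -9 = 8
Inverse = (1/8)·[[1, -3], [3, -1]]
= [[1/8, -3/8], [3/8, -1/8]]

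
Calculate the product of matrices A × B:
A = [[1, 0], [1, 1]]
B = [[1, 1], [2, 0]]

Matrix multiplication:
C[0][0] = 1×1 + 0×2 = 1
C[0][1] = 1×1 + 0×0 = 1
C[1][0] = 1×1 + 1×2 = 3
C[1][1] = 1×1 + 1×0 = 1
Result: [[1, 1], [3, 1]]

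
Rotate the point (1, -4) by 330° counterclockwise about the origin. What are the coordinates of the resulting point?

Rotation matrix for 330°: [[cos 330°, -sin 330°], [sin 330°, cos 330°]] ≈ [[0.866025, 0.500000], [-0.500000, 0.866025]]
[[0.866025, 0.500000], [-0.500000, 0.866025]] × [1, -4]ᵀ ≈ [-1.1340, -3.9641]ᵀ
Result: (-1.1340, -3.9641)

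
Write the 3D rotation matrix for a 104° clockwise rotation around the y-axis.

Rotation matrix for clockwise 104° around y-axis:
A clockwise rotation by 104° is a counterclockwise rotation by -104°.
cos(-104°) = -0.2419, sin(-104°) = -0.9703
Result: [[-0.2419, 0, -0.9703], [0, 1, 0], [0.9703, 0, -0.2419]]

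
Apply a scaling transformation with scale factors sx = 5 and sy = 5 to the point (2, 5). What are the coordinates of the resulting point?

Scaling matrix:
[[5, 0], [0, 5]]
Result: (2 × 5, 5 × 5) = (10, 25)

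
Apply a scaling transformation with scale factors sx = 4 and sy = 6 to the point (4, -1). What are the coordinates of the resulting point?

Scaling matrix:
[[4, 0], [0, 6]]
Result: (4 × 4, -1 × 6) = (16, -6)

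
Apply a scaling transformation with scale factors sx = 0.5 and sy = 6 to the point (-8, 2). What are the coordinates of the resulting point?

Scaling matrix:
[[0.50, 0], [0, 6]]
Result: (-8 × 0.5, 2 × 6) = (-4, 12)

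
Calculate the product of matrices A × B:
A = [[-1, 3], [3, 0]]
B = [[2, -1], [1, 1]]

Matrix multiplication:
C[0][0] = -1×2 + 3×1 = 1
C[0][1] = -1×-1 + 3×1 = 4
C[1][0] = 3×2 + 0×1 = 6
C[1][1] = 3×-1 + 0×1 = -3
Result: [[1, 4], [6, -3]]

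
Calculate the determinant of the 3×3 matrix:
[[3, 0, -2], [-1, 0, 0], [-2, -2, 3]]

Expansion along first row:
det = 3·det([[0,0],[-2,3]]) - 0·det([[-1,0],[-2,3]]) + -2·det([[-1,0],[-2,-2]])
    = 3·(0·3 - 0·-2) - 0·(-1·3 - 0·-2) + -2·(-1·-2 - 0·-2)
    = 3·0 - 0·-3 + -2·2
    = 0 + 0 + -4 = -4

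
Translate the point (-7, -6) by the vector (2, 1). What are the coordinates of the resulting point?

Translation by (2, 1) (homogeneous matrix [[1, 0, 2], [0, 1, 1], [0, 0, 1]]):
x' = -7 + 2 = -5
y' = -6 + 1 = -5
Result: (-5, -5)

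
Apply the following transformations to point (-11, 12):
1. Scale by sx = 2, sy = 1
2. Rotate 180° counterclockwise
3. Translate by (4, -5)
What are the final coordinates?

Step 1: Scale → (-22, 12)
Step 2: Rotate 180° → (22, -12)
Step 3: Translate → (26, -17)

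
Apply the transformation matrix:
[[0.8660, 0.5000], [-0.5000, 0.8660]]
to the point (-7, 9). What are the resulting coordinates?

Matrix multiplication:
[[0.8660, 0.5000], [-0.5000, 0.8660]] × [-7, 9]ᵀ
= [(0.8660)(-7) + (0.5000)(9), (-0.5000)(-7) + (0.8660)(9)]ᵀ
= [-1.5620, 11.2940]ᵀ
Result: (-1.5620, 11.2940)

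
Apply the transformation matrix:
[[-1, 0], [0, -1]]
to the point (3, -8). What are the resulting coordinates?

Matrix multiplication:
[[-1, 0], [0, -1]] × [3, -8]ᵀ
= [(-1)(3) + (0)(-8), (0)(3) + (-1)(-8)]ᵀ
= [-3, 8]ᵀ
Result: (-3, 8)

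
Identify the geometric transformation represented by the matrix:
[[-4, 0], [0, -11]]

This matrix represents: non-uniform scaling by sx = -4, sy = -11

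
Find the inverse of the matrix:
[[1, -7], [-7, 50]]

For [[a,b],[c,d]], inverse = (1/det)·[[d,-b],[-c,a]]
det = (1)(50) - (-7)(-7) = 50 - 49 = 1
Inverse = [[50, 7], [7, 1]]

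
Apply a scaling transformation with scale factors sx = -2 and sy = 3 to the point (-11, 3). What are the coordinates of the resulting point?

Scaling matrix:
[[-2, 0], [0, 3]]
Result: (-11 × -2, 3 × 3) = (22, 9)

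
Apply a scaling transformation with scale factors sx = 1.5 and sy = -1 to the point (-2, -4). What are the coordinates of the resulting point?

Scaling matrix:
[[1.50, 0], [0, -1]]
Result: (-2 × 1.5, -4 × -1) = (-3, 4)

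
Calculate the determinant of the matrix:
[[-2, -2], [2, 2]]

For a 2×2 matrix [[a, b], [c, d]], det = ad - bc
det = (-2)(2) - (-2)(2) = -4 - -4 = 0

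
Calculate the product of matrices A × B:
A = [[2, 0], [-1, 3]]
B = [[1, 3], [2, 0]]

Matrix multiplication:
C[0][0] = 2×1 + 0×2 = 2
C[0][1] = 2×3 + 0×0 = 6
C[1][0] = -1×1 + 3×2 = 5
C[1][1] = -1×3 + 3×0 = -3
Result: [[2, 6], [5, -3]]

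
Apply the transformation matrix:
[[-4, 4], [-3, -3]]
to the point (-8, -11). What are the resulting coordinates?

Matrix multiplication:
[[-4, 4], [-3, -3]] × [-8, -11]ᵀ
= [(-4)(-8) + (4)(-11), (-3)(-8) + (-3)(-11)]ᵀ
= [-12, 57]ᵀ
Result: (-12, 57)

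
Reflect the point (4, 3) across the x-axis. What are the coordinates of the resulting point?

Reflection across x-axis: (4, 3) → (4, -3)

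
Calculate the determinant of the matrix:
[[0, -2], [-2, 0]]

For a 2×2 matrix [[a, b], [c, d]], det = ad - bc
det = (0)(0) - (-2)(-2) = 0 - 4 = -4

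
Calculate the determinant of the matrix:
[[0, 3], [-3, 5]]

For a 2×2 matrix [[a, b], [c, d]], det = ad - bc
det = (0)(5) - (3)(-3) = 0 - -9 = 9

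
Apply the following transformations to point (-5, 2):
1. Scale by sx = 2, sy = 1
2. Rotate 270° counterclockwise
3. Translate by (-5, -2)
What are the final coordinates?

Step 1: Scale → (-10, 2)
Step 2: Rotate 270° → (2, 10)
Step 3: Translate → (-3, 8)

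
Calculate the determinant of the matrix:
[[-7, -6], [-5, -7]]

For a 2×2 matrix [[a, b], [c, d]], det = ad - bc
det = (-7)(-7) - (-6)(-5) = 49 - 30 = 19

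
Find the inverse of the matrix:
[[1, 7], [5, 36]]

For [[a,b],[c,d]], inverse = (1/det)·[[d,-b],[-c,a]]
det = (1)(36) - (7)(5) = 36 - 35 = 1
Inverse = [[36, -7], [-5, 1]]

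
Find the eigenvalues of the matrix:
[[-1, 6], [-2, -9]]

Characteristic equation: det(A - λI) = 0
λ² - (trace)λ + (det) = 0
trace = -1 + -9 = -10, det = (-1)(-9) - (6)(-2) = 21
λ² - (-10)λ + (21) = 0
λ = (-10 ± √((-10)² - 4·(21))) / 2 = (-10 ± √16) / 2
Solving: λ = -7, -3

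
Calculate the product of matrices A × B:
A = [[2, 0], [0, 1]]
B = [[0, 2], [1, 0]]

Matrix multiplication:
C[0][0] = 2×0 + 0×1 = 0
C[0][1] = 2×2 + 0×0 = 4
C[1][0] = 0×0 + 1×1 = 1
C[1][1] = 0×2 + 1×0 = 0
Result: [[0, 4], [1, 0]]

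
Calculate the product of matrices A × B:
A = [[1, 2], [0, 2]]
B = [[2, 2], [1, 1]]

Matrix multiplication:
C[0][0] = 1×2 + 2×1 = 4
C[0][1] = 1×2 + 2×1 = 4
C[1][0] = 0×2 + 2×1 = 2
C[1][1] = 0×2 + 2×1 = 2
Result: [[4, 4], [2, 2]]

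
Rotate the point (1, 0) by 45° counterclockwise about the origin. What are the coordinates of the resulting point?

Rotation matrix for 45°: [[cos 45°, -sin 45°], [sin 45°, cos 45°]] ≈ [[0.707107, -0.707107], [0.707107, 0.707107]]
[[0.707107, -0.707107], [0.707107, 0.707107]] × [1, 0]ᵀ ≈ [0.7071, 0.7071]ᵀ
Result: (0.7071, 0.7071)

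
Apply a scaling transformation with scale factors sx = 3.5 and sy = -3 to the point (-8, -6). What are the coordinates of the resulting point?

Scaling matrix:
[[3.50, 0], [0, -3]]
Result: (-8 × 3.5, -6 × -3) = (-28, 18)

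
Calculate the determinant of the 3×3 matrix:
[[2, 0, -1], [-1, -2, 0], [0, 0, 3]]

Expansion along first row:
det = 2·det([[-2,0],[0,3]]) - 0·det([[-1,0],[0,3]]) + -1·det([[-1,-2],[0,0]])
    = 2·(-2·3 - 0·0) - 0·(-1·3 - 0·0) + -1·(-1·0 - -2·0)
    = 2·-6 - 0·-3 + -1·0
    = -12 + 0 + 0 = -12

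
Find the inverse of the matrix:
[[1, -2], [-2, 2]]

For [[a,b],[c,d]], inverse = (1/det)·[[d,-b],[-c,a]]
det = (1)(2) - (-2)(-2) = 2 - 4 = -2
Inverse = (1/-2)·[[2, 2], [2, 1]]
= [[-1, -1], [-1, -1/2]]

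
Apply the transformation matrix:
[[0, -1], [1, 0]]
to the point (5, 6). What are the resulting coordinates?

Matrix multiplication:
[[0, -1], [1, 0]] × [5, 6]ᵀ
= [(0)(5) + (-1)(6), (1)(5) + (0)(6)]ᵀ
= [-6, 5]ᵀ
Result: (-6, 5)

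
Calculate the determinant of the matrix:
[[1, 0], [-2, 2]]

For a 2×2 matrix [[a, b], [c, d]], det = ad - bc
det = (1)(2) - (0)(-2) = 2 - 0 = 2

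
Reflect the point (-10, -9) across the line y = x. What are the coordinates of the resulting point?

Reflection across line y = x: (-10, -9) → (-9, -10)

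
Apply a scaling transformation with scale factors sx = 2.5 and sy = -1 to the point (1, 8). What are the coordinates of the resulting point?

Scaling matrix:
[[2.50, 0], [0, -1]]
Result: (1 × 2.5, 8 × -1) = (2.5, -8)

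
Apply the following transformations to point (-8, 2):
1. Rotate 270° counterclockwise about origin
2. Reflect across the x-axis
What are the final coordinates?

Step 1: Rotate 270° → (2, 8)
Step 2: Reflect across x-axis → (2, -8)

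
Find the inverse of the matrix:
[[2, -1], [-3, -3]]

For [[a,b],[c,d]], inverse = (1/det)·[[d,-b],[-c,a]]
det = (2)(-3) - (-1)(-3) = -6 - 3 = -9
Inverse = (1/-9)·[[-3, 1], [3, 2]]
= [[1/3, -1/9], [-1/3, -2/9]]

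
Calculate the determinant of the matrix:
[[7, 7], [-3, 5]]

For a 2×2 matrix [[a, b], [c, d]], det = ad - bc
det = (7)(5) - (7)(-3) = 35 - -21 = 56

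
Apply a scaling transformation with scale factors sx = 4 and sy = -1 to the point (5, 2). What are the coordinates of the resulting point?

Scaling matrix:
[[4, 0], [0, -1]]
Result: (5 × 4, 2 × -1) = (20, -2)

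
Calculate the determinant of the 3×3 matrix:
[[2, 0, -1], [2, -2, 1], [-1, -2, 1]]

Expansion along first row:
det = 2·det([[-2,1],[-2,1]]) - 0·det([[2,1],[-1,1]]) + -1·det([[2,-2],[-1,-2]])
    = 2·(-2·1 - 1·-2) - 0·(2·1 - 1·-1) + -1·(2·-2 - -2·-1)
    = 2·0 - 0·3 + -1·-6
    = 0 + 0 + 6 = 6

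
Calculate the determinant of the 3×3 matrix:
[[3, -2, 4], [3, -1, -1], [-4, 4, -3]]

Expansion along first row:
det = 3·det([[-1,-1],[4,-3]]) - -2·det([[3,-1],[-4,-3]]) + 4·det([[3,-1],[-4,4]])
    = 3·(-1·-3 - -1·4) - -2·(3·-3 - -1·-4) + 4·(3·4 - -1·-4)
    = 3·7 - -2·-13 + 4·8
    = 21 + -26 + 32 = 27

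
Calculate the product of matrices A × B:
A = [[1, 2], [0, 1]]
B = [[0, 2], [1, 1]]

Matrix multiplication:
C[0][0] = 1×0 + 2×1 = 2
C[0][1] = 1×2 + 2×1 = 4
C[1][0] = 0×0 + 1×1 = 1
C[1][1] = 0×2 + 1×1 = 1
Result: [[2, 4], [1, 1]]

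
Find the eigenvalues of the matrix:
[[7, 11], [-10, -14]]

Characteristic equation: det(A - λI) = 0
λ² - (trace)λ + (det) = 0
trace = 7 + -14 = -7, det = (7)(-14) - (11)(-10) = 12
λ² - (-7)λ + (12) = 0
λ = (-7 ± √((-7)² - 4·(12))) / 2 = (-7 ± √1) / 2
Solving: λ = -4, -3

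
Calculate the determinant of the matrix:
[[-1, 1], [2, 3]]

For a 2×2 matrix [[a, b], [c, d]], det = ad - bc
det = (-1)(3) - (1)(2) = -3 - 2 = -5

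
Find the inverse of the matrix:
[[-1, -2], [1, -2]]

For [[a,b],[c,d]], inverse = (1/det)·[[d,-b],[-c,a]]
det = (-1)(-2) - (-2)(1) = 2 - -2 = 4
Inverse = (1/4)·[[-2, 2], [-1, -1]]
= [[-1/2, 1/2], [-1/4, -1/4]]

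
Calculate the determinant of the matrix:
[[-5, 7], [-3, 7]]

For a 2×2 matrix [[a, b], [c, d]], det = ad - bc
det = (-5)(7) - (7)(-3) = -35 - -21 = -14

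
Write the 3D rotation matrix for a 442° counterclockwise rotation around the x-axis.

Rotation matrix for counterclockwise 442° around x-axis:
cos(442°) = 0.1392, sin(442°) = 0.9903
Result: [[1, 0, 0], [0, 0.1392, -0.9903], [0, 0.9903, 0.1392]]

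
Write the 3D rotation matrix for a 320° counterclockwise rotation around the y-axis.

Rotation matrix for counterclockwise 320° around y-axis:
cos(320°) = 0.7660, sin(320°) = -0.6428
Result: [[0.7660, 0, -0.6428], [0, 1, 0], [0.6428, 0, 0.7660]]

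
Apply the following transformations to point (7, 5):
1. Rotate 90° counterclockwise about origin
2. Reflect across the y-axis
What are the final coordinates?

Step 1: Rotate 90° → (-5, 7)
Step 2: Reflect across y-axis → (5, 7)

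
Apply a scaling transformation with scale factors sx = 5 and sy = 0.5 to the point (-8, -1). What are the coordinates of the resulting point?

Scaling matrix:
[[5, 0], [0, 0.50]]
Result: (-8 × 5, -1 × 0.5) = (-40, -0.5)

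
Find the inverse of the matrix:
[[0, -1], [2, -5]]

For [[a,b],[c,d]], inverse = (1/det)·[[d,-b],[-c,a]]
det = (0)(-5) - (-1)(2) = 0 - -2 = 2
Inverse = (1/2)·[[-5, 1], [-2, 0]]
= [[-5/2, 1/2], [-1, 0]]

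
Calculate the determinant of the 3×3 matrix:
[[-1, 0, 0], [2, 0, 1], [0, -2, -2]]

Expansion along first row:
det = -1·det([[0,1],[-2,-2]]) - 0·det([[2,1],[0,-2]]) + 0·det([[2,0],[0,-2]])
    = -1·(0·-2 - 1·-2) - 0·(2·-2 - 1·0) + 0·(2·-2 - 0·0)
    = -1·2 - 0·-4 + 0·-4
    = -2 + 0 + 0 = -2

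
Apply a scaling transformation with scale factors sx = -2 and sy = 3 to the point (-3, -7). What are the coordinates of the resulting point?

Scaling matrix:
[[-2, 0], [0, 3]]
Result: (-3 × -2, -7 × 3) = (6, -21)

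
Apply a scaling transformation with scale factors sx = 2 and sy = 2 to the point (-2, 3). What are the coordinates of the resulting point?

Scaling matrix:
[[2, 0], [0, 2]]
Result: (-2 × 2, 3 × 2) = (-4, 6)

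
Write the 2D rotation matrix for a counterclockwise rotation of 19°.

Rotation matrix formula: [[cos θ, -sin θ], [sin θ, cos θ]]
For θ = 19°:
cos(19°) = 0.9455
sin(19°) = 0.3256
Result: [[0.9455, -0.3256], [0.3256, 0.9455]]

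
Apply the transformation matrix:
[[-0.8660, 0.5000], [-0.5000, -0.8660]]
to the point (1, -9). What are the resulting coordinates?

Matrix multiplication:
[[-0.8660, 0.5000], [-0.5000, -0.8660]] × [1, -9]ᵀ
= [(-0.8660)(1) + (0.5000)(-9), (-0.5000)(1) + (-0.8660)(-9)]ᵀ
= [-5.3660, 7.2940]ᵀ
Result: (-5.3660, 7.2940)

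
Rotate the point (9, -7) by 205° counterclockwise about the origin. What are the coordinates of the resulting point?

Rotation matrix for 205°: [[cos 205°, -sin 205°], [sin 205°, cos 205°]] ≈ [[-0.906308, 0.422618], [-0.422618, -0.906308]]
[[-0.906308, 0.422618], [-0.422618, -0.906308]] × [9, -7]ᵀ ≈ [-11.1151, 2.5406]ᵀ
Result: (-11.1151, 2.5406)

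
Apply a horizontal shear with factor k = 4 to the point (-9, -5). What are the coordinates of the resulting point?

Shear matrix for horizontal shear with factor k = 4:
[[1, 4], [0, 1]]
Result: (-9, -5) → (-29, -5)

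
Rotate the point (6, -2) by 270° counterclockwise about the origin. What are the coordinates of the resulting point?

Rotation matrix for 270°: [[cos 270°, -sin 270°], [sin 270°, cos 270°]] = [[0, 1], [-1, 0]]
[[0, 1], [-1, 0]] × [6, -2]ᵀ = [-2, -6]ᵀ
Result: (-2, -6)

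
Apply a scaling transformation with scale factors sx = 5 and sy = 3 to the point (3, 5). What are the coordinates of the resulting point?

Scaling matrix:
[[5, 0], [0, 3]]
Result: (3 × 5, 5 × 3) = (15, 15)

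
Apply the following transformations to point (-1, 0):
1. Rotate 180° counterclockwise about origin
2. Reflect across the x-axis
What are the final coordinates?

Step 1: Rotate 180° → (1, 0)
Step 2: Reflect across x-axis → (1, 0)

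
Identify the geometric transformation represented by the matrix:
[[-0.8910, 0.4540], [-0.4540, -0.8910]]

This matrix represents: rotation by 207° counterclockwise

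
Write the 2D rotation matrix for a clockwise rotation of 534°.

Rotation matrix formula: [[cos θ, -sin θ], [sin θ, cos θ]]
A clockwise rotation by 534° is equivalent to a counterclockwise rotation by -534°.
For θ = -534°:
cos(-534°) = -0.9945
sin(-534°) = -0.1045
Result: [[-0.9945, 0.1045], [-0.1045, -0.9945]]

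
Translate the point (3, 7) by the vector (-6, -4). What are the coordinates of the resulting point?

Translation by (-6, -4) (homogeneous matrix [[1, 0, -6], [0, 1, -4], [0, 0, 1]]):
x' = 3 + -6 = -3
y' = 7 + -4 = 3
Result: (-3, 3)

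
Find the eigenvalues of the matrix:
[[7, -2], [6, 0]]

Characteristic equation: det(A - λI) = 0
λ² - (trace)λ + (det) = 0
trace = 7 + 0 = 7, det = (7)(0) - (-2)(6) = 12
λ² - (7)λ + (12) = 0
λ = (7 ± √((7)² - 4·(12))) / 2 = (7 ± √1) / 2
Solving: λ = 3, 4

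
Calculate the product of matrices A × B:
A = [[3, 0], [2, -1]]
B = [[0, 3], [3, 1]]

Matrix multiplication:
C[0][0] = 3×0 + 0×3 = 0
C[0][1] = 3×3 + 0×1 = 9
C[1][0] = 2×0 + -1×3 = -3
C[1][1] = 2×3 + -1×1 = 5
Result: [[0, 9], [-3, 5]]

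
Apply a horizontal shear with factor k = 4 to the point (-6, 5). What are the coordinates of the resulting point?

Shear matrix for horizontal shear with factor k = 4:
[[1, 4], [0, 1]]
Result: (-6, 5) → (14, 5)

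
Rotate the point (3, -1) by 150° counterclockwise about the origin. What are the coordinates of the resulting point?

Rotation matrix for 150°: [[cos 150°, -sin 150°], [sin 150°, cos 150°]] ≈ [[-0.866025, -0.500000], [0.500000, -0.866025]]
[[-0.866025, -0.500000], [0.500000, -0.866025]] × [3, -1]ᵀ ≈ [-2.0981, 2.3660]ᵀ
Result: (-2.0981, 2.3660)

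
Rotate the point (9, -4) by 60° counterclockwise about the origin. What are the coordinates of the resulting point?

Rotation matrix for 60°: [[cos 60°, -sin 60°], [sin 60°, cos 60°]] ≈ [[0.500000, -0.866025], [0.866025, 0.500000]]
[[0.500000, -0.866025], [0.866025, 0.500000]] × [9, -4]ᵀ ≈ [7.9641, 5.7942]ᵀ
Result: (7.9641, 5.7942)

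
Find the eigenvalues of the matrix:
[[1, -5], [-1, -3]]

Characteristic equation: det(A - λI) = 0
λ² - (trace)λ + (det) = 0
trace = 1 + -3 = -2, det = (1)(-3) - (-5)(-1) = -8
λ² - (-2)λ + (-8) = 0
λ = (-2 ± √((-2)² - 4·(-8))) / 2 = (-2 ± √36) / 2
Solving: λ = -4, 2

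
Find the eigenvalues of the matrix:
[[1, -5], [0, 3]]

Characteristic equation: det(A - λI) = 0
λ² - (trace)λ + (det) = 0
trace = 1 + 3 = 4, det = (1)(3) - (-5)(0) = 3
λ² - (4)λ + (3) = 0
λ = (4 ± √((4)² - 4·(3))) / 2 = (4 ± √4) / 2
Solving: λ = 1, 3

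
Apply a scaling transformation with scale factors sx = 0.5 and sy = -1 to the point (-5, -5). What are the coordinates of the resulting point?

Scaling matrix:
[[0.50, 0], [0, -1]]
Result: (-5 × 0.5, -5 × -1) = (-2.5, 5)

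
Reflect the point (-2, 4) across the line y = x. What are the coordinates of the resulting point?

Reflection across line y = x: (-2, 4) → (4, -2)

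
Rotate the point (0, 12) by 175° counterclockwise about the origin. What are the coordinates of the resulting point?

Rotation matrix for 175°: [[cos 175°, -sin 175°], [sin 175°, cos 175°]] ≈ [[-0.996195, -0.087156], [0.087156, -0.996195]]
[[-0.996195, -0.087156], [0.087156, -0.996195]] × [0, 12]ᵀ ≈ [-1.0459, -11.9543]ᵀ
Result: (-1.0459, -11.9543)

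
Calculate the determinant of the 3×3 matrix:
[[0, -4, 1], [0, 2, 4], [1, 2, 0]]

Expansion along first row:
det = 0·det([[2,4],[2,0]]) - -4·det([[0,4],[1,0]]) + 1·det([[0,2],[1,2]])
    = 0·(2·0 - 4·2) - -4·(0·0 - 4·1) + 1·(0·2 - 2·1)
    = 0·-8 - -4·-4 + 1·-2
    = 0 + -16 + -2 = -18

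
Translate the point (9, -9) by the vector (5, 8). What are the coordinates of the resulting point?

Translation by (5, 8) (homogeneous matrix [[1, 0, 5], [0, 1, 8], [0, 0, 1]]):
x' = 9 + 5 = 14
y' = -9 + 8 = -1
Result: (14, -1)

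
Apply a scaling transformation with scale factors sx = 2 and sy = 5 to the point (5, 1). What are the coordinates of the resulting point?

Scaling matrix:
[[2, 0], [0, 5]]
Result: (5 × 2, 1 × 5) = (10, 5)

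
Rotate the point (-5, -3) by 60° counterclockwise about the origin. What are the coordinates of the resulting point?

Rotation matrix for 60°: [[cos 60°, -sin 60°], [sin 60°, cos 60°]] ≈ [[0.500000, -0.866025], [0.866025, 0.500000]]
[[0.500000, -0.866025], [0.866025, 0.500000]] × [-5, -3]ᵀ ≈ [0.0981, -5.8301]ᵀ
Result: (0.0981, -5.8301)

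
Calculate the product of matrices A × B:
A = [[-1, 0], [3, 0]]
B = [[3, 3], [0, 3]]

Matrix multiplication:
C[0][0] = -1×3 + 0×0 = -3
C[0][1] = -1×3 + 0×3 = -3
C[1][0] = 3×3 + 0×0 = 9
C[1][1] = 3×3 + 0×3 = 9
Result: [[-3, -3], [9, 9]]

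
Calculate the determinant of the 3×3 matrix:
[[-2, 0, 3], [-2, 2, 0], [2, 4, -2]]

Expansion along first row:
det = -2·det([[2,0],[4,-2]]) - 0·det([[-2,0],[2,-2]]) + 3·det([[-2,2],[2,4]])
    = -2·(2·-2 - 0·4) - 0·(-2·-2 - 0·2) + 3·(-2·4 - 2·2)
    = -2·-4 - 0·4 + 3·-12
    = 8 + 0 + -36 = -28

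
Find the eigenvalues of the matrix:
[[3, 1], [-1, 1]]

Characteristic equation: det(A - λI) = 0
λ² - (trace)λ + (det) = 0
trace = 3 + 1 = 4, det = (3)(1) - (1)(-1) = 4
λ² - (4)λ + (4) = 0
λ = (4 ± √((4)² - 4·(4))) / 2 = (4 ± √0) / 2
Solving: λ = 2, 2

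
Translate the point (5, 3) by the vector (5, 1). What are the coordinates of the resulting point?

Translation by (5, 1) (homogeneous matrix [[1, 0, 5], [0, 1, 1], [0, 0, 1]]):
x' = 5 + 5 = 10
y' = 3 + 1 = 4
Result: (10, 4)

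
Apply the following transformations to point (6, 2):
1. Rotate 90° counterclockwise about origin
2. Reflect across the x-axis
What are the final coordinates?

Step 1: Rotate 90° → (-2, 6)
Step 2: Reflect across x-axis → (-2, -6)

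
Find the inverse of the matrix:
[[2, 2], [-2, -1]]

For [[a,b],[c,d]], inverse = (1/det)·[[d,-b],[-c,a]]
det = (2)(-1) - (2)(-2) = -2 - -4 = 2
Inverse = (1/2)·[[-1, -2], [2, 2]]
= [[-1/2, -1], [1, 1]]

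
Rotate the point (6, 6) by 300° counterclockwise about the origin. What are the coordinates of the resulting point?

Rotation matrix for 300°: [[cos 300°, -sin 300°], [sin 300°, cos 300°]] ≈ [[0.500000, 0.866025], [-0.866025, 0.500000]]
[[0.500000, 0.866025], [-0.866025, 0.500000]] × [6, 6]ᵀ ≈ [8.1962, -2.1962]ᵀ
Result: (8.1962, -2.1962)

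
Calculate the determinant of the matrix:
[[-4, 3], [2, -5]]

For a 2×2 matrix [[a, b], [c, d]], det = ad - bc
det = (-4)(-5) - (3)(2) = 20 - 6 = 14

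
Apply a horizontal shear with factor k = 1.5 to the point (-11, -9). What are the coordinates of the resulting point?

Shear matrix for horizontal shear with factor k = 1.5:
[[1, 1.50], [0, 1]]
Result: (-11, -9) → (-24.5, -9)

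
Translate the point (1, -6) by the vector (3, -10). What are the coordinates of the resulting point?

Translation by (3, -10) (homogeneous matrix [[1, 0, 3], [0, 1, -10], [0, 0, 1]]):
x' = 1 + 3 = 4
y' = -6 + -10 = -16
Result: (4, -16)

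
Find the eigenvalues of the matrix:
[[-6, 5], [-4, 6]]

Characteristic equation: det(A - λI) = 0
λ² - (trace)λ + (det) = 0
trace = -6 + 6 = 0, det = (-6)(6) - (5)(-4) = -16
λ² - (0)λ + (-16) = 0
λ = (0 ± √((0)² - 4·(-16))) / 2 = (0 ± √64) / 2
Solving: λ = -4, 4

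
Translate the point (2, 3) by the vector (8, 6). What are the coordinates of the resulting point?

Translation by (8, 6) (homogeneous matrix [[1, 0, 8], [0, 1, 6], [0, 0, 1]]):
x' = 2 + 8 = 10
y' = 3 + 6 = 9
Result: (10, 9)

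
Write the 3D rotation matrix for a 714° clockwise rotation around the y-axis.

Rotation matrix for clockwise 714° around y-axis:
A clockwise rotation by 714° is a counterclockwise rotation by -714°.
cos(-714°) = 0.9945, sin(-714°) = 0.1045
Result: [[0.9945, 0, 0.1045], [0, 1, 0], [-0.1045, 0, 0.9945]]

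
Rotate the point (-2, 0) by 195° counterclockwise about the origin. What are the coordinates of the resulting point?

Rotation matrix for 195°: [[cos 195°, -sin 195°], [sin 195°, cos 195°]] ≈ [[-0.965926, 0.258819], [-0.258819, -0.965926]]
[[-0.965926, 0.258819], [-0.258819, -0.965926]] × [-2, 0]ᵀ ≈ [1.9319, 0.5176]ᵀ
Result: (1.9319, 0.5176)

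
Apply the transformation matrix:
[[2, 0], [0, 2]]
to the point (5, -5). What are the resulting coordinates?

Matrix multiplication:
[[2, 0], [0, 2]] × [5, -5]ᵀ
= [(2)(5) + (0)(-5), (0)(5) + (2)(-5)]ᵀ
= [10, -10]ᵀ
Result: (10, -10)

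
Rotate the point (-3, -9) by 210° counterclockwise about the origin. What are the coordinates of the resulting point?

Rotation matrix for 210°: [[cos 210°, -sin 210°], [sin 210°, cos 210°]] ≈ [[-0.866025, 0.500000], [-0.500000, -0.866025]]
[[-0.866025, 0.500000], [-0.500000, -0.866025]] × [-3, -9]ᵀ ≈ [-1.9019, 9.2942]ᵀ
Result: (-1.9019, 9.2942)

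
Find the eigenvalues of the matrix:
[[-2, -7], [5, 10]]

Characteristic equation: det(A - λI) = 0
λ² - (trace)λ + (det) = 0
trace = -2 + 10 = 8, det = (-2)(10) - (-7)(5) = 15
λ² - (8)λ + (15) = 0
λ = (8 ± √((8)² - 4·(15))) / 2 = (8 ± √4) / 2
Solving: λ = 3, 5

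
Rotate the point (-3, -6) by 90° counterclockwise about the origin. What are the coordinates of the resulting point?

Rotation matrix for 90°: [[cos 90°, -sin 90°], [sin 90°, cos 90°]] = [[0, -1], [1, 0]]
[[0, -1], [1, 0]] × [-3, -6]ᵀ = [6, -3]ᵀ
Result: (6, -3)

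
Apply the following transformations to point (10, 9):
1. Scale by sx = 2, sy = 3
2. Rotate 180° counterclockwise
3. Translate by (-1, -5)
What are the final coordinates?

Step 1: Scale → (20, 27)
Step 2: Rotate 180° → (-20, -27)
Step 3: Translate → (-21, -32)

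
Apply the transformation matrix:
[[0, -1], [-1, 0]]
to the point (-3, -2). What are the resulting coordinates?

Matrix multiplication:
[[0, -1], [-1, 0]] × [-3, -2]ᵀ
= [(0)(-3) + (-1)(-2), (-1)(-3) + (0)(-2)]ᵀ
= [2, 3]ᵀ
Result: (2, 3)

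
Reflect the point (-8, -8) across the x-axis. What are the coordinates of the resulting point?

Reflection across x-axis: (-8, -8) → (-8, 8)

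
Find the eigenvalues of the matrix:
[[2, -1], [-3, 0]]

Characteristic equation: det(A - λI) = 0
λ² - (trace)λ + (det) = 0
trace = 2 + 0 = 2, det = (2)(0) - (-1)(-3) = -3
λ² - (2)λ + (-3) = 0
λ = (2 ± √((2)² - 4·(-3))) / 2 = (2 ± √16) / 2
Solving: λ = -1, 3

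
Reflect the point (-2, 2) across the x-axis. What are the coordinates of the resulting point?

Reflection across x-axis: (-2, 2) → (-2, -2)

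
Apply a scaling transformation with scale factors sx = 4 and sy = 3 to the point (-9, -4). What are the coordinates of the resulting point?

Scaling matrix:
[[4, 0], [0, 3]]
Result: (-9 × 4, -4 × 3) = (-36, -12)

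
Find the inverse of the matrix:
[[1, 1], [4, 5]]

For [[a,b],[c,d]], inverse = (1/det)·[[d,-b],[-c,a]]
det = (1)(5) - (1)(4) = 5 - 4 = 1
Inverse = [[5, -1], [-4, 1]]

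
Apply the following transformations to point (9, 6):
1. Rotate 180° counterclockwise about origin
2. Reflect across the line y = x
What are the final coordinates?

Step 1: Rotate 180° → (-9, -6)
Step 2: Reflect across line y = x → (-6, -9)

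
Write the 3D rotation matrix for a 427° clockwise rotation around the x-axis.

Rotation matrix for clockwise 427° around x-axis:
A clockwise rotation by 427° is a counterclockwise rotation by -427°.
cos(-427°) = 0.3907, sin(-427°) = -0.9205
Result: [[1, 0, 0], [0, 0.3907, 0.9205], [0, -0.9205, 0.3907]]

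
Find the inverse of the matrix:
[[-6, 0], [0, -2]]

For [[a,b],[c,d]], inverse = (1/det)·[[d,-b],[-c,a]]
det = (-6)(-2) - (0)(0) = 12 - 0 = 12
Inverse = (1/12)·[[-2, 0], [0, -6]]
= [[-1/6, 0], [0, -1/2]]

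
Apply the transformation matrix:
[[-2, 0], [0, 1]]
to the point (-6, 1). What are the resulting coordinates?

Matrix multiplication:
[[-2, 0], [0, 1]] × [-6, 1]ᵀ
= [(-2)(-6) + (0)(1), (0)(-6) + (1)(1)]ᵀ
= [12, 1]ᵀ
Result: (12, 1)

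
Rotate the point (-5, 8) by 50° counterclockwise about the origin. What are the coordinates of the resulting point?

Rotation matrix for 50°: [[cos 50°, -sin 50°], [sin 50°, cos 50°]] ≈ [[0.642788, -0.766044], [0.766044, 0.642788]]
[[0.642788, -0.766044], [0.766044, 0.642788]] × [-5, 8]ᵀ ≈ [-9.3423, 1.3121]ᵀ
Result: (-9.3423, 1.3121)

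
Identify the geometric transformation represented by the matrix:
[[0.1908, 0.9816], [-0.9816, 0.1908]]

This matrix represents: rotation by 281° counterclockwise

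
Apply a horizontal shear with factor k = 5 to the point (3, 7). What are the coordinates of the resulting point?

Shear matrix for horizontal shear with factor k = 5:
[[1, 5], [0, 1]]
Result: (3, 7) → (38, 7)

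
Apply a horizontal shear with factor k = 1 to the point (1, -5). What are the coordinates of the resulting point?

Shear matrix for horizontal shear with factor k = 1:
[[1, 1], [0, 1]]
Result: (1, -5) → (-4, -5)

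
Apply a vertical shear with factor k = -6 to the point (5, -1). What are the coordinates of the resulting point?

Shear matrix for vertical shear with factor k = -6:
[[1, 0], [-6, 1]]
Result: (5, -1) → (5, -31)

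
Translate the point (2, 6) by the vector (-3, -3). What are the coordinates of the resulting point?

Translation by (-3, -3) (homogeneous matrix [[1, 0, -3], [0, 1, -3], [0, 0, 1]]):
x' = 2 + -3 = -1
y' = 6 + -3 = 3
Result: (-1, 3)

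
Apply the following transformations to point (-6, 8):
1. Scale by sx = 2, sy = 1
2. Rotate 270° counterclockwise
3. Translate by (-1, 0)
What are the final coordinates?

Step 1: Scale → (-12, 8)
Step 2: Rotate 270° → (8, 12)
Step 3: Translate → (7, 12)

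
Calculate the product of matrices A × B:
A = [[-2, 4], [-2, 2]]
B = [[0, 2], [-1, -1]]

Matrix multiplication:
C[0][0] = -2×0 + 4×-1 = -4
C[0][1] = -2×2 + 4×-1 = -8
C[1][0] = -2×0 + 2×-1 = -2
C[1][1] = -2×2 + 2×-1 = -6
Result: [[-4, -8], [-2, -6]]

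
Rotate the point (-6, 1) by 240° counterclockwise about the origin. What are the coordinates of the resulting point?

Rotation matrix for 240°: [[cos 240°, -sin 240°], [sin 240°, cos 240°]] ≈ [[-0.500000, 0.866025], [-0.866025, -0.500000]]
[[-0.500000, 0.866025], [-0.866025, -0.500000]] × [-6, 1]ᵀ ≈ [3.8660, 4.6962]ᵀ
Result: (3.8660, 4.6962)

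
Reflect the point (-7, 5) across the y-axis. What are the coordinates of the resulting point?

Reflection across y-axis: (-7, 5) → (7, 5)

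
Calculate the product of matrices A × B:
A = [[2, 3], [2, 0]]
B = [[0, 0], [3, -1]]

Matrix multiplication:
C[0][0] = 2×0 + 3×3 = 9
C[0][1] = 2×0 + 3×-1 = -3
C[1][0] = 2×0 + 0×3 = 0
C[1][1] = 2×0 + 0×-1 = 0
Result: [[9, -3], [0, 0]]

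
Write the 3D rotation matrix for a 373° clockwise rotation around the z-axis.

Rotation matrix for clockwise 373° around z-axis:
A clockwise rotation by 373° is a counterclockwise rotation by -373°.
cos(-373°) = 0.9744, sin(-373°) = -0.2250
Result: [[0.9744, 0.2250, 0], [-0.2250, 0.9744, 0], [0, 0, 1]]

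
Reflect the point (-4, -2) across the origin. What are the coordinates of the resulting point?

Reflection across origin: (-4, -2) → (4, 2)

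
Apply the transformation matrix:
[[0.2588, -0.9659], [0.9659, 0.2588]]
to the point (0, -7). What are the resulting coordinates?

Matrix multiplication:
[[0.2588, -0.9659], [0.9659, 0.2588]] × [0, -7]ᵀ
= [(0.2588)(0) + (-0.9659)(-7), (0.9659)(0) + (0.2588)(-7)]ᵀ
= [6.7613, -1.8116]ᵀ
Result: (6.7613, -1.8116)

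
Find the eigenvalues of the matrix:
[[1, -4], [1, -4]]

Characteristic equation: det(A - λI) = 0
λ² - (trace)λ + (det) = 0
trace = 1 + -4 = -3, det = (1)(-4) - (-4)(1) = 0
λ² - (-3)λ + (0) = 0
λ = (-3 ± √((-3)² - 4·(0))) / 2 = (-3 ± √9) / 2
Solving: λ = -3, 0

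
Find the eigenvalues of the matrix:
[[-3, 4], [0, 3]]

Characteristic equation: det(A - λI) = 0
λ² - (trace)λ + (det) = 0
trace = -3 + 3 = 0, det = (-3)(3) - (4)(0) = -9
λ² - (0)λ + (-9) = 0
λ = (0 ± √((0)² - 4·(-9))) / 2 = (0 ± √36) / 2
Solving: λ = -3, 3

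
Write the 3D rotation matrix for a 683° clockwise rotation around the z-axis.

Rotation matrix for clockwise 683° around z-axis:
A clockwise rotation by 683° is a counterclockwise rotation by -683°.
cos(-683°) = 0.7986, sin(-683°) = 0.6018
Result: [[0.7986, -0.6018, 0], [0.6018, 0.7986, 0], [0, 0, 1]]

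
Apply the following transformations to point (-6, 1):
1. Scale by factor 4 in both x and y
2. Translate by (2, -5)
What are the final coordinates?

Step 1: Scale (-6, 1) by 4 → (-24, 4)
Step 2: Translate by (2, -5) → (-22, -1)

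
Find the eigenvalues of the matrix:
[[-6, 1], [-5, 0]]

Characteristic equation: det(A - λI) = 0
λ² - (trace)λ + (det) = 0
trace = -6 + 0 = -6, det = (-6)(0) - (1)(-5) = 5
λ² - (-6)λ + (5) = 0
λ = (-6 ± √((-6)² - 4·(5))) / 2 = (-6 ± √16) / 2
Solving: λ = -5, -1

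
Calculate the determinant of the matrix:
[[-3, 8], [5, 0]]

For a 2×2 matrix [[a, b], [c, d]], det = ad - bc
det = (-3)(0) - (8)(5) = 0 - 40 = -40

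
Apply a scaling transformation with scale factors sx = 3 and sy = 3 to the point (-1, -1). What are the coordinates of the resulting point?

Scaling matrix:
[[3, 0], [0, 3]]
Result: (-1 × 3, -1 × 3) = (-3, -3)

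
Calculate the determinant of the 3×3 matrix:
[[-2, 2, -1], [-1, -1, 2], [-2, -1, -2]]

Expansion along first row:
det = -2·det([[-1,2],[-1,-2]]) - 2·det([[-1,2],[-2,-2]]) + -1·det([[-1,-1],[-2,-1]])
    = -2·(-1·-2 - 2·-1) - 2·(-1·-2 - 2·-2) + -1·(-1·-1 - -1·-2)
    = -2·4 - 2·6 + -1·-1
    = -8 + -12 + 1 = -19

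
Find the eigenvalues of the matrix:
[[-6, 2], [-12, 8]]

Characteristic equation: det(A - λI) = 0
λ² - (trace)λ + (det) = 0
trace = -6 + 8 = 2, det = (-6)(8) - (2)(-12) = -24
λ² - (2)λ + (-24) = 0
λ = (2 ± √((2)² - 4·(-24))) / 2 = (2 ± √100) / 2
Solving: λ = -4, 6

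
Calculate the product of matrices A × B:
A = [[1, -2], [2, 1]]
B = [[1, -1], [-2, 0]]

Matrix multiplication:
C[0][0] = 1×1 + -2×-2 = 5
C[0][1] = 1×-1 + -2×0 = -1
C[1][0] = 2×1 + 1×-2 = 0
C[1][1] = 2×-1 + 1×0 = -2
Result: [[5, -1], [0, -2]]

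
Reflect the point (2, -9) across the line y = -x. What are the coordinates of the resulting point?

Reflection across line y = -x: (2, -9) → (9, -2)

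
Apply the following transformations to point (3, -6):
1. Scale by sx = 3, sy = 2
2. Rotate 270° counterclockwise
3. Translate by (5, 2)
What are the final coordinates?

Step 1: Scale → (9, -12)
Step 2: Rotate 270° → (-12, -9)
Step 3: Translate → (-7, -7)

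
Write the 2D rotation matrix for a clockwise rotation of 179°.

Rotation matrix formula: [[cos θ, -sin θ], [sin θ, cos θ]]
A clockwise rotation by 179° is equivalent to a counterclockwise rotation by -179°.
For θ = -179°:
cos(-179°) = -0.9998
sin(-179°) = -0.0175
Result: [[-0.9998, 0.0175], [-0.0175, -0.9998]]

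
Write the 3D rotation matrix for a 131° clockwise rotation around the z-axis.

Rotation matrix for clockwise 131° around z-axis:
A clockwise rotation by 131° is a counterclockwise rotation by -131°.
cos(-131°) = -0.6561, sin(-131°) = -0.7547
Result: [[-0.6561, 0.7547, 0], [-0.7547, -0.6561, 0], [0, 0, 1]]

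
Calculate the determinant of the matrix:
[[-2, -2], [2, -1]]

For a 2×2 matrix [[a, b], [c, d]], det = ad - bc
det = (-2)(-1) - (-2)(2) = 2 - -4 = 6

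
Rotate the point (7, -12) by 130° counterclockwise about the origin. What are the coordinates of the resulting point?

Rotation matrix for 130°: [[cos 130°, -sin 130°], [sin 130°, cos 130°]] ≈ [[-0.642788, -0.766044], [0.766044, -0.642788]]
[[-0.642788, -0.766044], [0.766044, -0.642788]] × [7, -12]ᵀ ≈ [4.6930, 13.0758]ᵀ
Result: (4.6930, 13.0758)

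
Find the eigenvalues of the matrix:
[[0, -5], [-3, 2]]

Characteristic equation: det(A - λI) = 0
λ² - (trace)λ + (det) = 0
trace = 0 + 2 = 2, det = (0)(2) - (-5)(-3) = -15
λ² - (2)λ + (-15) = 0
λ = (2 ± √((2)² - 4·(-15))) / 2 = (2 ± √64) / 2
Solving: λ = -3, 5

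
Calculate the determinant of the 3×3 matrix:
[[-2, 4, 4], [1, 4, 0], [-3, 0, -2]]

Expansion along first row:
det = -2·det([[4,0],[0,-2]]) - 4·det([[1,0],[-3,-2]]) + 4·det([[1,4],[-3,0]])
    = -2·(4·-2 - 0·0) - 4·(1·-2 - 0·-3) + 4·(1·0 - 4·-3)
    = -2·-8 - 4·-2 + 4·12
    = 16 + 8 + 48 = 72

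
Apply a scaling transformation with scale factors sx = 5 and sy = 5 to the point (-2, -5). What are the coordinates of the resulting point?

Scaling matrix:
[[5, 0], [0, 5]]
Result: (-2 × 5, -5 × 5) = (-10, -25)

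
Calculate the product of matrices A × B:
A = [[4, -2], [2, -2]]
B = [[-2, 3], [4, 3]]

Matrix multiplication:
C[0][0] = 4×-2 + -2×4 = -16
C[0][1] = 4×3 + -2×3 = 6
C[1][0] = 2×-2 + -2×4 = -12
C[1][1] = 2×3 + -2×3 = 0
Result: [[-16, 6], [-12, 0]]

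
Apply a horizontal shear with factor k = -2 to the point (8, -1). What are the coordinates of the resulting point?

Shear matrix for horizontal shear with factor k = -2:
[[1, -2], [0, 1]]
Result: (8, -1) → (10, -1)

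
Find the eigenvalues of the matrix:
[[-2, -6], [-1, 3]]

Characteristic equation: det(A - λI) = 0
λ² - (trace)λ + (det) = 0
trace = -2 + 3 = 1, det = (-2)(3) - (-6)(-1) = -12
λ² - (1)λ + (-12) = 0
λ = (1 ± √((1)² - 4·(-12))) / 2 = (1 ± √49) / 2
Solving: λ = -3, 4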